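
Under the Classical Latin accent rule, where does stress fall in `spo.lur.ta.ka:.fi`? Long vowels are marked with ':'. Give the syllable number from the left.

4

Classical Latin: stress the penult if heavy (long vowel or closed), else the antepenult.
Weights: 3 ta L, 4 ka: H, 5 fi L.
The penult (syllable 4, ka:) is heavy, so it takes stress.
Stress on syllable 4: spo.lur.ta.ˈka:.fi.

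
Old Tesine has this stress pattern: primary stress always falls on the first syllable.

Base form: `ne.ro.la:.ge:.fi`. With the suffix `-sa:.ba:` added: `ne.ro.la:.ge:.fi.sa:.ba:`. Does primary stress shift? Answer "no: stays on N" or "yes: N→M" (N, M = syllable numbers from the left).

Base `ne.ro.la:.ge:.fi` (5 syllables):
  The word has 5 syllables; the first syllable is syllable 1 (ne).
  → primary stress on syllable 1.
Suffixed `ne.ro.la:.ge:.fi.sa:.ba:` (7 syllables):
  The word has 7 syllables; the first syllable is syllable 1 (ne).
  → primary stress on syllable 1.

no: stays on 1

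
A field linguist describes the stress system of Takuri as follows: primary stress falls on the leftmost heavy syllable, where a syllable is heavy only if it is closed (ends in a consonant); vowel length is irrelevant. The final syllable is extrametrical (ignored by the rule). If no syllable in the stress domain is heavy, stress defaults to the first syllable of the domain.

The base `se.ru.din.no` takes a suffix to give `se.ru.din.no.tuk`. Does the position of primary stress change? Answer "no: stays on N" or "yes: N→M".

no: stays on 3

Base `se.ru.din.no` (4 syllables):
  The final syllable (4, no) is extrametrical; the stress domain is syllables 1–3.
  Weights: 1 se L, 2 ru L, 3 din H.
  Heavy syllables in the domain: 3. The leftmost is syllable 3 (din).
  → primary stress on syllable 3.
Suffixed `se.ru.din.no.tuk` (5 syllables):
  The final syllable (5, tuk) is extrametrical; the stress domain is syllables 1–4.
  Weights: 1 se L, 2 ru L, 3 din H, 4 no L.
  Heavy syllables in the domain: 3. The leftmost is syllable 3 (din).
  → primary stress on syllable 3.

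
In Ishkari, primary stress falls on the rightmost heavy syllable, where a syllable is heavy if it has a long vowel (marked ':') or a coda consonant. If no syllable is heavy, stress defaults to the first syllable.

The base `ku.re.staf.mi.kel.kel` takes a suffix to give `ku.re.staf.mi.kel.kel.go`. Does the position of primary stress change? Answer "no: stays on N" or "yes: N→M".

Base `ku.re.staf.mi.kel.kel` (6 syllables):
  Weights: 1 ku L, 2 re L, 3 staf H, 4 mi L, 5 kel H, 6 kel H.
  Heavy syllables in the domain: 3, 5, 6. The rightmost is syllable 6 (kel).
  → primary stress on syllable 6.
Suffixed `ku.re.staf.mi.kel.kel.go` (7 syllables):
  Weights: 1 ku L, 2 re L, 3 staf H, 4 mi L, 5 kel H, 6 kel H, 7 go L.
  Heavy syllables in the domain: 3, 5, 6. The rightmost is syllable 6 (kel).
  → primary stress on syllable 6.

no: stays on 6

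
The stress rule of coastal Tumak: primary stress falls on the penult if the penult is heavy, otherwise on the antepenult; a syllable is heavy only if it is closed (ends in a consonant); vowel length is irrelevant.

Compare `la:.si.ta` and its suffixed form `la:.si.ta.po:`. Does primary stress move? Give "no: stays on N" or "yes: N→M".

yes: 1→2

Base `la:.si.ta` (3 syllables):
  Weights: 1 la: L, 2 si L, 3 ta L.
  The penult (syllable 2, si) is light, so stress falls on the antepenult (syllable 1, la:).
  → primary stress on syllable 1.
Suffixed `la:.si.ta.po:` (4 syllables):
  Weights: 2 si L, 3 ta L, 4 po: L.
  The penult (syllable 3, ta) is light, so stress falls on the antepenult (syllable 2, si).
  → primary stress on syllable 2.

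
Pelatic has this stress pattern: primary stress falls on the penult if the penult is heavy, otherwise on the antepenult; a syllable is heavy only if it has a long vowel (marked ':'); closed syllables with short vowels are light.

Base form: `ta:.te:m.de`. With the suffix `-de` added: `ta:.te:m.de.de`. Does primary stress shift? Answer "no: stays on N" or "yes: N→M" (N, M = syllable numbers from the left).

Base `ta:.te:m.de` (3 syllables):
  Weights: 1 ta: H, 2 te:m H, 3 de L.
  The penult (syllable 2, te:m) is heavy, so it takes stress.
  → primary stress on syllable 2.
Suffixed `ta:.te:m.de.de` (4 syllables):
  Weights: 2 te:m H, 3 de L, 4 de L.
  The penult (syllable 3, de) is light, so stress falls on the antepenult (syllable 2, te:m).
  → primary stress on syllable 2.

no: stays on 2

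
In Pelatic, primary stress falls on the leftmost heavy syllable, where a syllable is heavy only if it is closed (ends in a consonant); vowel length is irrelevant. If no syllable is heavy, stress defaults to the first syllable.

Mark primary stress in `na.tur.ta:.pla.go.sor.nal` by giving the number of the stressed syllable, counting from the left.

Weights: 1 na L, 2 tur H, 3 ta: L, 4 pla L, 5 go L, 6 sor H, 7 nal H.
Heavy syllables in the domain: 2, 6, 7. The leftmost is syllable 2 (tur).
Primary stress: syllable 2 → na.ˈtur.ta:.pla.go.sor.nal.

2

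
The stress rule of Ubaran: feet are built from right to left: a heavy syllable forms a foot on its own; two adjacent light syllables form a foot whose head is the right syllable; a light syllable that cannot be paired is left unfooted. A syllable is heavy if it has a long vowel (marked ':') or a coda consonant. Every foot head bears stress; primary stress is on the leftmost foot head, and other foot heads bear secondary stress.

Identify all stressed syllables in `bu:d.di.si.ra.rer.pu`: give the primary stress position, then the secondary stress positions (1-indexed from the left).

primary 1, secondary 4, 5

Weights: 1 bu:d H, 2 di L, 3 si L, 4 ra L, 5 rer H, 6 pu L.
Parse right to left (heavy = foot alone; LL = one foot; stranded L unfooted): (ˈbu:d) di (si.ˈra) (ˈrer) pu.
Foot heads: 1, 4, 5.
Primary stress on the leftmost head = syllable 1.
Secondary stress on 4, 5: ˈbu:d.di.si.ˌra.ˌrer.pu.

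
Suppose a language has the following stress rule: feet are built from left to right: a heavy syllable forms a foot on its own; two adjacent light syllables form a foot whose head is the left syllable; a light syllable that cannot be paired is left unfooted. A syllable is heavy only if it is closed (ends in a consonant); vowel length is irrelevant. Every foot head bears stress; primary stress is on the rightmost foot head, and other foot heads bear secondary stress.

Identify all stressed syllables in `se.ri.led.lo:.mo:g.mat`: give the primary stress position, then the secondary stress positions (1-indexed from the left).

Weights: 1 se L, 2 ri L, 3 led H, 4 lo: L, 5 mo:g H, 6 mat H.
Parse left to right (heavy = foot alone; LL = one foot; stranded L unfooted): (ˈse.ri) (ˈled) lo: (ˈmo:g) (ˈmat).
Foot heads: 1, 3, 5, 6.
Primary stress on the rightmost head = syllable 6.
Secondary stress on 1, 3, 5: ˌse.ri.ˌled.lo:.ˌmo:g.ˈmat.

primary 6, secondary 1, 3, 5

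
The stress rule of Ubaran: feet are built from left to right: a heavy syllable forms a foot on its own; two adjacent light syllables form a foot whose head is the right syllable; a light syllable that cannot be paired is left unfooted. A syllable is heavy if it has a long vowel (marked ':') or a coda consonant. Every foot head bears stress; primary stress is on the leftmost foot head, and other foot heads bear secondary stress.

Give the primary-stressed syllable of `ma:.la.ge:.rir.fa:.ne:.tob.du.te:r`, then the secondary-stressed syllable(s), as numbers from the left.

Weights: 1 ma: H, 2 la L, 3 ge: H, 4 rir H, 5 fa: H, 6 ne: H, 7 tob H, 8 du L, 9 te:r H.
Parse left to right (heavy = foot alone; LL = one foot; stranded L unfooted): (ˈma:) la (ˈge:) (ˈrir) (ˈfa:) (ˈne:) (ˈtob) du (ˈte:r).
Foot heads: 1, 3, 4, 5, 6, 7, 9.
Primary stress on the leftmost head = syllable 1.
Secondary stress on 3, 4, 5, 6, 7, 9: ˈma:.la.ˌge:.ˌrir.ˌfa:.ˌne:.ˌtob.du.ˌte:r.

primary 1, secondary 3, 4, 5, 6, 7, 9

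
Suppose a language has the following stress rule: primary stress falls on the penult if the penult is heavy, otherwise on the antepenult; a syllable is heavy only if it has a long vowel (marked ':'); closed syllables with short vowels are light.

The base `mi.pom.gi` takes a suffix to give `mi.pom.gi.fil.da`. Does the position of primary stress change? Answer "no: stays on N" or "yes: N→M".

Base `mi.pom.gi` (3 syllables):
  Weights: 1 mi L, 2 pom L, 3 gi L.
  The penult (syllable 2, pom) is light, so stress falls on the antepenult (syllable 1, mi).
  → primary stress on syllable 1.
Suffixed `mi.pom.gi.fil.da` (5 syllables):
  Weights: 3 gi L, 4 fil L, 5 da L.
  The penult (syllable 4, fil) is light, so stress falls on the antepenult (syllable 3, gi).
  → primary stress on syllable 3.

yes: 1→3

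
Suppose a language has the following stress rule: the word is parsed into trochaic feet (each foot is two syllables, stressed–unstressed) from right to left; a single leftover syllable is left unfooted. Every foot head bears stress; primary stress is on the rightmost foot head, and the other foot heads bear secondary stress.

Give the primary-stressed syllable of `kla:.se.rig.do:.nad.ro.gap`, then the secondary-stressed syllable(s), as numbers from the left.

Parse right to left into trochaic (ˈσσ) feet: kla: (ˈse.rig) (ˈdo:.nad) (ˈro.gap). Syllable 1 is left unfooted.
Foot heads (stressed positions): 2, 4, 6.
End Rule Rightmost: primary stress on the rightmost head = syllable 6.
Secondary stress on 2, 4: kla:.ˌse.rig.ˌdo:.nad.ˈro.gap.

primary 6, secondary 2, 4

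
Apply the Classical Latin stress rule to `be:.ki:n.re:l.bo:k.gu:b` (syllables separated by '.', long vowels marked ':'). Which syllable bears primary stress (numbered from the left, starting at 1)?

Classical Latin: stress the penult if heavy (long vowel or closed), else the antepenult.
Weights: 3 re:l H, 4 bo:k H, 5 gu:b H.
The penult (syllable 4, bo:k) is heavy, so it takes stress.
Stress on syllable 4: be:.ki:n.re:l.ˈbo:k.gu:b.

4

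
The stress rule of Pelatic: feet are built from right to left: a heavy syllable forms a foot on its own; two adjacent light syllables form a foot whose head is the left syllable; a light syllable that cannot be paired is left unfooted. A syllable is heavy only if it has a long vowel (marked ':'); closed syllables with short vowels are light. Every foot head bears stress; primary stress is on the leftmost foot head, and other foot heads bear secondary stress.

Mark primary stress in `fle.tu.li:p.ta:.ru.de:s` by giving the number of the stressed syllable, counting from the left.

1

Weights: 1 fle L, 2 tu L, 3 li:p H, 4 ta: H, 5 ru L, 6 de:s H.
Parse right to left (heavy = foot alone; LL = one foot; stranded L unfooted): (ˈfle.tu) (ˈli:p) (ˈta:) ru (ˈde:s).
Foot heads: 1, 3, 4, 6.
Primary stress on the leftmost head = syllable 1.
Primary stress: syllable 1 → ˈfle.tu.li:p.ta:.ru.de:s.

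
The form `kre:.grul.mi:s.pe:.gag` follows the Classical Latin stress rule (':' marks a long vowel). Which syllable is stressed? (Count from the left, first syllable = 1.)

4

Classical Latin: stress the penult if heavy (long vowel or closed), else the antepenult.
Weights: 3 mi:s H, 4 pe: H, 5 gag H.
The penult (syllable 4, pe:) is heavy, so it takes stress.
Stress on syllable 4: kre:.grul.mi:s.ˈpe:.gag.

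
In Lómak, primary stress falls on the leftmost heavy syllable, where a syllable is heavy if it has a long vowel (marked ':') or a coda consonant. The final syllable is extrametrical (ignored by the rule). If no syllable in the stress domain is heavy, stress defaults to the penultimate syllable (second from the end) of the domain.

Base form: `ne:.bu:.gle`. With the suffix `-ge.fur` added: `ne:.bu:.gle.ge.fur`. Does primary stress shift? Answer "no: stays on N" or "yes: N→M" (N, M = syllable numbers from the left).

no: stays on 1

Base `ne:.bu:.gle` (3 syllables):
  The final syllable (3, gle) is extrametrical; the stress domain is syllables 1–2.
  Weights: 1 ne: H, 2 bu: H.
  Heavy syllables in the domain: 1, 2. The leftmost is syllable 1 (ne:).
  → primary stress on syllable 1.
Suffixed `ne:.bu:.gle.ge.fur` (5 syllables):
  The final syllable (5, fur) is extrametrical; the stress domain is syllables 1–4.
  Weights: 1 ne: H, 2 bu: H, 3 gle L, 4 ge L.
  Heavy syllables in the domain: 1, 2. The leftmost is syllable 1 (ne:).
  → primary stress on syllable 1.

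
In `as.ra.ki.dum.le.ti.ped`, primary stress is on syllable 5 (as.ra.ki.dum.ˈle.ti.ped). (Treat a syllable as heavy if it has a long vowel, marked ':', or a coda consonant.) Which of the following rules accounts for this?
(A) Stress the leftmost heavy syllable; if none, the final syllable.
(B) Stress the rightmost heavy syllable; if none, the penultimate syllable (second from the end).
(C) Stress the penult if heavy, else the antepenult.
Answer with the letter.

C

Rule A → syllable 1 (observed: 5).
Rule B → syllable 7 (observed: 5).
Rule C → syllable 5 ✓.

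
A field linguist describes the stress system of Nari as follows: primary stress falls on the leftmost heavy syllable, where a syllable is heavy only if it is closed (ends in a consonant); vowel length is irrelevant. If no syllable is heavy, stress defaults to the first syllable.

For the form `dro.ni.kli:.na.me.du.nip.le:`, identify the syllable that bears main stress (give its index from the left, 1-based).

7

Weights: 1 dro L, 2 ni L, 3 kli: L, 4 na L, 5 me L, 6 du L, 7 nip H, 8 le: L.
Heavy syllables in the domain: 7. The leftmost is syllable 7 (nip).
Primary stress: syllable 7 → dro.ni.kli:.na.me.du.ˈnip.le:.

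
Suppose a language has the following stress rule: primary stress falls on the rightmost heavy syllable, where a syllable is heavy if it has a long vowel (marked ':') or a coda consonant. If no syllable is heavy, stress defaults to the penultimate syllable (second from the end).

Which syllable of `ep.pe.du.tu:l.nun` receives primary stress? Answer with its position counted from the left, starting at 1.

Weights: 1 ep H, 2 pe L, 3 du L, 4 tu:l H, 5 nun H.
Heavy syllables in the domain: 1, 4, 5. The rightmost is syllable 5 (nun).
Primary stress: syllable 5 → ep.pe.du.tu:l.ˈnun.

5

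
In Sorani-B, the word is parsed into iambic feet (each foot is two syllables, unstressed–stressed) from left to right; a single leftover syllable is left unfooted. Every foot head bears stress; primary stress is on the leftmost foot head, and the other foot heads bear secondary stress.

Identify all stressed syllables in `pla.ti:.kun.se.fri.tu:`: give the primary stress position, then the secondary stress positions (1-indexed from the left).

Parse left to right into iambic (σˈσ) feet: (pla.ˈti:) (kun.ˈse) (fri.ˈtu:).
Foot heads (stressed positions): 2, 4, 6.
End Rule Leftmost: primary stress on the leftmost head = syllable 2.
Secondary stress on 4, 6: pla.ˈti:.kun.ˌse.fri.ˌtu:.

primary 2, secondary 4, 6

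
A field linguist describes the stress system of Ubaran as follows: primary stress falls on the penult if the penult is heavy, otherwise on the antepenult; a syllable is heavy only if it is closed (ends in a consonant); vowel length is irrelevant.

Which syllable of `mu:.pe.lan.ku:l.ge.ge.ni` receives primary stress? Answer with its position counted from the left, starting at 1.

Weights: 5 ge L, 6 ge L, 7 ni L.
The penult (syllable 6, ge) is light, so stress falls on the antepenult (syllable 5, ge).
Primary stress: syllable 5 → mu:.pe.lan.ku:l.ˈge.ge.ni.

5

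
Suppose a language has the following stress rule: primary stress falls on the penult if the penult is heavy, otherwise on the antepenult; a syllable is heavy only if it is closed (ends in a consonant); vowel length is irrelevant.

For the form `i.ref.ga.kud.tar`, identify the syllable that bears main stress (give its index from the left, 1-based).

4

Weights: 3 ga L, 4 kud H, 5 tar H.
The penult (syllable 4, kud) is heavy, so it takes stress.
Primary stress: syllable 4 → i.ref.ga.ˈkud.tar.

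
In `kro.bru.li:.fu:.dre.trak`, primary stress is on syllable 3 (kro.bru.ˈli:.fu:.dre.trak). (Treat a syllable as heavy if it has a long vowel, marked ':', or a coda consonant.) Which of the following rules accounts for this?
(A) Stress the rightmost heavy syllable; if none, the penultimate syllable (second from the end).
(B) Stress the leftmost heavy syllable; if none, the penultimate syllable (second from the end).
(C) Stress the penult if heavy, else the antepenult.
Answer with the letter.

Rule A → syllable 6 (observed: 3).
Rule B → syllable 3 ✓.
Rule C → syllable 4 (observed: 3).

B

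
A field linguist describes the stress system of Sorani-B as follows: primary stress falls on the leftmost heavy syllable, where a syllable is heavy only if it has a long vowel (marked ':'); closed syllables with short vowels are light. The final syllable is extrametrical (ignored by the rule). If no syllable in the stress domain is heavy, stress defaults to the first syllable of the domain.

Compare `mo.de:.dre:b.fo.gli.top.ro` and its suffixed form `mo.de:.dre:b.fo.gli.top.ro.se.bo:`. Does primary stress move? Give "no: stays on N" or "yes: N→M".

no: stays on 2

Base `mo.de:.dre:b.fo.gli.top.ro` (7 syllables):
  The final syllable (7, ro) is extrametrical; the stress domain is syllables 1–6.
  Weights: 1 mo L, 2 de: H, 3 dre:b H, 4 fo L, 5 gli L, 6 top L.
  Heavy syllables in the domain: 2, 3. The leftmost is syllable 2 (de:).
  → primary stress on syllable 2.
Suffixed `mo.de:.dre:b.fo.gli.top.ro.se.bo:` (9 syllables):
  The final syllable (9, bo:) is extrametrical; the stress domain is syllables 1–8.
  Weights: 1 mo L, 2 de: H, 3 dre:b H, 4 fo L, 5 gli L, 6 top L, 7 ro L, 8 se L.
  Heavy syllables in the domain: 2, 3. The leftmost is syllable 2 (de:).
  → primary stress on syllable 2.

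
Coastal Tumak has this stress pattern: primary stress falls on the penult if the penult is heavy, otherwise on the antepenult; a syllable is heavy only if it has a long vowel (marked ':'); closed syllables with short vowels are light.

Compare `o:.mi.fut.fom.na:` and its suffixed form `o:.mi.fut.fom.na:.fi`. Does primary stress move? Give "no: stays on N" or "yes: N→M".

Base `o:.mi.fut.fom.na:` (5 syllables):
  Weights: 3 fut L, 4 fom L, 5 na: H.
  The penult (syllable 4, fom) is light, so stress falls on the antepenult (syllable 3, fut).
  → primary stress on syllable 3.
Suffixed `o:.mi.fut.fom.na:.fi` (6 syllables):
  Weights: 4 fom L, 5 na: H, 6 fi L.
  The penult (syllable 5, na:) is heavy, so it takes stress.
  → primary stress on syllable 5.

yes: 3→5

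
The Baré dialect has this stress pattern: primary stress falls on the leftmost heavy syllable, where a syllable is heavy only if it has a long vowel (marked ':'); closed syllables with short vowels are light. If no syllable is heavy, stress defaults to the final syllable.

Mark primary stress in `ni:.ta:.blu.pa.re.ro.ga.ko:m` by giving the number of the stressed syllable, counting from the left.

1

Weights: 1 ni: H, 2 ta: H, 3 blu L, 4 pa L, 5 re L, 6 ro L, 7 ga L, 8 ko:m H.
Heavy syllables in the domain: 1, 2, 8. The leftmost is syllable 1 (ni:).
Primary stress: syllable 1 → ˈni:.ta:.blu.pa.re.ro.ga.ko:m.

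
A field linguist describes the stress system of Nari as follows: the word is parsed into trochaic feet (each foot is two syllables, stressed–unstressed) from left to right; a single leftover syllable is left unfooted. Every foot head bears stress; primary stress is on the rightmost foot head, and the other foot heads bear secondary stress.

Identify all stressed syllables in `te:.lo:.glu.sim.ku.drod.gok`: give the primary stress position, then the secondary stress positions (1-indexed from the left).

primary 5, secondary 1, 3

Parse left to right into trochaic (ˈσσ) feet: (ˈte:.lo:) (ˈglu.sim) (ˈku.drod) gok. Syllable 7 is left unfooted.
Foot heads (stressed positions): 1, 3, 5.
End Rule Rightmost: primary stress on the rightmost head = syllable 5.
Secondary stress on 1, 3: ˌte:.lo:.ˌglu.sim.ˈku.drod.gok.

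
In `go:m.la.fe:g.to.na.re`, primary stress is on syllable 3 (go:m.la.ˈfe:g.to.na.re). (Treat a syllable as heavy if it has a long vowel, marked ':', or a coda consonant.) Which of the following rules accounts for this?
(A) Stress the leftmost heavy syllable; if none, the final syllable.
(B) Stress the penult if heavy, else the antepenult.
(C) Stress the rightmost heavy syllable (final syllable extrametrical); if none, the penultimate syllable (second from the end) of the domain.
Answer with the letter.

C

Rule A → syllable 1 (observed: 3).
Rule B → syllable 4 (observed: 3).
Rule C → syllable 3 ✓.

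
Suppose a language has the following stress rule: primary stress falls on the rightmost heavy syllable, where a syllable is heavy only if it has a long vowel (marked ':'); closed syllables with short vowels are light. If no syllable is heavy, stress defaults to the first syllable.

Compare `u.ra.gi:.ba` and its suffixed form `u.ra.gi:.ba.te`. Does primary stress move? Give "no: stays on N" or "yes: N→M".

Base `u.ra.gi:.ba` (4 syllables):
  Weights: 1 u L, 2 ra L, 3 gi: H, 4 ba L.
  Heavy syllables in the domain: 3. The rightmost is syllable 3 (gi:).
  → primary stress on syllable 3.
Suffixed `u.ra.gi:.ba.te` (5 syllables):
  Weights: 1 u L, 2 ra L, 3 gi: H, 4 ba L, 5 te L.
  Heavy syllables in the domain: 3. The rightmost is syllable 3 (gi:).
  → primary stress on syllable 3.

no: stays on 3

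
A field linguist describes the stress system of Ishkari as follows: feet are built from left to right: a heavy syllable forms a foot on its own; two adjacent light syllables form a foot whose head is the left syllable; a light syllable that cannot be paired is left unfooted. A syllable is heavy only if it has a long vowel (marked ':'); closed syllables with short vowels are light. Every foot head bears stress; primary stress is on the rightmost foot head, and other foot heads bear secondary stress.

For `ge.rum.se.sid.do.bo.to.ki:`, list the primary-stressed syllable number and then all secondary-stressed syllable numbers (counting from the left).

Weights: 1 ge L, 2 rum L, 3 se L, 4 sid L, 5 do L, 6 bo L, 7 to L, 8 ki: H.
Parse left to right (heavy = foot alone; LL = one foot; stranded L unfooted): (ˈge.rum) (ˈse.sid) (ˈdo.bo) to (ˈki:).
Foot heads: 1, 3, 5, 8.
Primary stress on the rightmost head = syllable 8.
Secondary stress on 1, 3, 5: ˌge.rum.ˌse.sid.ˌdo.bo.to.ˈki:.

primary 8, secondary 1, 3, 5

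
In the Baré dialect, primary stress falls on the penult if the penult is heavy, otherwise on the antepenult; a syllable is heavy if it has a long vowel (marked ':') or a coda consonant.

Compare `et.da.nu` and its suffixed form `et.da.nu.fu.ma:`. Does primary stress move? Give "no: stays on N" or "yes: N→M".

yes: 1→3

Base `et.da.nu` (3 syllables):
  Weights: 1 et H, 2 da L, 3 nu L.
  The penult (syllable 2, da) is light, so stress falls on the antepenult (syllable 1, et).
  → primary stress on syllable 1.
Suffixed `et.da.nu.fu.ma:` (5 syllables):
  Weights: 3 nu L, 4 fu L, 5 ma: H.
  The penult (syllable 4, fu) is light, so stress falls on the antepenult (syllable 3, nu).
  → primary stress on syllable 3.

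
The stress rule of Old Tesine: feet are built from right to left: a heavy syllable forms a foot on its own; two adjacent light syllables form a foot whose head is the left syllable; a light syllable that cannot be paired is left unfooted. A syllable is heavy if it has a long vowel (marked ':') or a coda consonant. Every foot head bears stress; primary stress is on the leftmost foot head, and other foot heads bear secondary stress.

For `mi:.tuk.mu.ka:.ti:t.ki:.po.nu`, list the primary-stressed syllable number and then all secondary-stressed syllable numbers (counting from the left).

primary 1, secondary 2, 4, 5, 6, 7

Weights: 1 mi: H, 2 tuk H, 3 mu L, 4 ka: H, 5 ti:t H, 6 ki: H, 7 po L, 8 nu L.
Parse right to left (heavy = foot alone; LL = one foot; stranded L unfooted): (ˈmi:) (ˈtuk) mu (ˈka:) (ˈti:t) (ˈki:) (ˈpo.nu).
Foot heads: 1, 2, 4, 5, 6, 7.
Primary stress on the leftmost head = syllable 1.
Secondary stress on 2, 4, 5, 6, 7: ˈmi:.ˌtuk.mu.ˌka:.ˌti:t.ˌki:.ˌpo.nu.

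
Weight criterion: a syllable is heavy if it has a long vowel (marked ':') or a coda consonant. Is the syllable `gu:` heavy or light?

`gu:`: long vowel, open (no coda). Long vowel → heavy.

heavy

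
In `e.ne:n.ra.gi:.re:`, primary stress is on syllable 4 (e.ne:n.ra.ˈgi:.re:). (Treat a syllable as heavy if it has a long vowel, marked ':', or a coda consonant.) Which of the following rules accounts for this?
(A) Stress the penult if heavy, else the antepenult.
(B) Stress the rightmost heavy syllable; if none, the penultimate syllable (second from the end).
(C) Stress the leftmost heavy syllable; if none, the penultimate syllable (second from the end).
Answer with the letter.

A

Rule A → syllable 4 ✓.
Rule B → syllable 5 (observed: 4).
Rule C → syllable 2 (observed: 4).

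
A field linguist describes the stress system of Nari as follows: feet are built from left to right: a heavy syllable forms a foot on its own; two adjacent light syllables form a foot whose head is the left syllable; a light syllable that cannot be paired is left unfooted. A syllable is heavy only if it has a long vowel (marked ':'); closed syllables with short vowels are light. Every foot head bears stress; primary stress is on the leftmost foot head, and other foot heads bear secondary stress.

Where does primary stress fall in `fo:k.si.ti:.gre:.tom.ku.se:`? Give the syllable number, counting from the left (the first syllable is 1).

1

Weights: 1 fo:k H, 2 si L, 3 ti: H, 4 gre: H, 5 tom L, 6 ku L, 7 se: H.
Parse left to right (heavy = foot alone; LL = one foot; stranded L unfooted): (ˈfo:k) si (ˈti:) (ˈgre:) (ˈtom.ku) (ˈse:).
Foot heads: 1, 3, 4, 5, 7.
Primary stress on the leftmost head = syllable 1.
Primary stress: syllable 1 → ˈfo:k.si.ti:.gre:.tom.ku.se:.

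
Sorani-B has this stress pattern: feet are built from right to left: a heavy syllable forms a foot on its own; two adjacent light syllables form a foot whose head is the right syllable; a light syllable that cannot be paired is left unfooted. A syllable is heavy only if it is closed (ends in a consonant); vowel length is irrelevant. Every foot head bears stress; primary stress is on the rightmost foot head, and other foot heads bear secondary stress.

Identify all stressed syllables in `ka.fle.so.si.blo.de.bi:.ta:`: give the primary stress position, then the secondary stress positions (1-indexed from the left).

primary 8, secondary 2, 4, 6

Weights: 1 ka L, 2 fle L, 3 so L, 4 si L, 5 blo L, 6 de L, 7 bi: L, 8 ta: L.
Parse right to left (heavy = foot alone; LL = one foot; stranded L unfooted): (ka.ˈfle) (so.ˈsi) (blo.ˈde) (bi:.ˈta:).
Foot heads: 2, 4, 6, 8.
Primary stress on the rightmost head = syllable 8.
Secondary stress on 2, 4, 6: ka.ˌfle.so.ˌsi.blo.ˌde.bi:.ˈta:.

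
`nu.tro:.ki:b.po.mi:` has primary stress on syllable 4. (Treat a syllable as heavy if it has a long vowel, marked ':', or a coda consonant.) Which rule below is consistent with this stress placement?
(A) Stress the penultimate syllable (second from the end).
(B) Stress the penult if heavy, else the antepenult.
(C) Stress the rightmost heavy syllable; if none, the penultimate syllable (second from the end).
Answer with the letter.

Rule A → syllable 4 ✓.
Rule B → syllable 3 (observed: 4).
Rule C → syllable 5 (observed: 4).

A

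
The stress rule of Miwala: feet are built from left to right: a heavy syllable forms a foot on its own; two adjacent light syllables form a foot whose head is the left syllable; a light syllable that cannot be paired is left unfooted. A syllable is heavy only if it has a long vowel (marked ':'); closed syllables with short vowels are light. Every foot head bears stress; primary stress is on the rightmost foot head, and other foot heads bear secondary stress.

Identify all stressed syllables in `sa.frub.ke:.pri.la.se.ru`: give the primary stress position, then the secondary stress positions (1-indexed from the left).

Weights: 1 sa L, 2 frub L, 3 ke: H, 4 pri L, 5 la L, 6 se L, 7 ru L.
Parse left to right (heavy = foot alone; LL = one foot; stranded L unfooted): (ˈsa.frub) (ˈke:) (ˈpri.la) (ˈse.ru).
Foot heads: 1, 3, 4, 6.
Primary stress on the rightmost head = syllable 6.
Secondary stress on 1, 3, 4: ˌsa.frub.ˌke:.ˌpri.la.ˈse.ru.

primary 6, secondary 1, 3, 4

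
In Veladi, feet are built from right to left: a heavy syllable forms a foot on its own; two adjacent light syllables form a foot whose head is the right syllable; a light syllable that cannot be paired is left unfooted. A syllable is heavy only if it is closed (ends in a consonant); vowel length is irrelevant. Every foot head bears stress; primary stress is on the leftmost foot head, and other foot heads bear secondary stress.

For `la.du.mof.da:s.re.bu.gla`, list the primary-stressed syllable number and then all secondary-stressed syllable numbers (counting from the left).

Weights: 1 la L, 2 du L, 3 mof H, 4 da:s H, 5 re L, 6 bu L, 7 gla L.
Parse right to left (heavy = foot alone; LL = one foot; stranded L unfooted): (la.ˈdu) (ˈmof) (ˈda:s) re (bu.ˈgla).
Foot heads: 2, 3, 4, 7.
Primary stress on the leftmost head = syllable 2.
Secondary stress on 3, 4, 7: la.ˈdu.ˌmof.ˌda:s.re.bu.ˌgla.

primary 2, secondary 3, 4, 7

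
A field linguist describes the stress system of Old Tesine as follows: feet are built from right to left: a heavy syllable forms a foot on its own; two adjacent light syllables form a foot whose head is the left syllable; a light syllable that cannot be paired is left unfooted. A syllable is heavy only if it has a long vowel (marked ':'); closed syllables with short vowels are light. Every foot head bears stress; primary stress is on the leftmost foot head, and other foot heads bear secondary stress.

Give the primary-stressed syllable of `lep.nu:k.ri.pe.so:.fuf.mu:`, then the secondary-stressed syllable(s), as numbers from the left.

Weights: 1 lep L, 2 nu:k H, 3 ri L, 4 pe L, 5 so: H, 6 fuf L, 7 mu: H.
Parse right to left (heavy = foot alone; LL = one foot; stranded L unfooted): lep (ˈnu:k) (ˈri.pe) (ˈso:) fuf (ˈmu:).
Foot heads: 2, 3, 5, 7.
Primary stress on the leftmost head = syllable 2.
Secondary stress on 3, 5, 7: lep.ˈnu:k.ˌri.pe.ˌso:.fuf.ˌmu:.

primary 2, secondary 3, 5, 7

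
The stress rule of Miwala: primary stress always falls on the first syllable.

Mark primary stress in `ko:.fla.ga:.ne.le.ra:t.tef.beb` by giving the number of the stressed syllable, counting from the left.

1

The word has 8 syllables; the first syllable is syllable 1 (ko:).
Primary stress: syllable 1 → ˈko:.fla.ga:.ne.le.ra:t.tef.beb.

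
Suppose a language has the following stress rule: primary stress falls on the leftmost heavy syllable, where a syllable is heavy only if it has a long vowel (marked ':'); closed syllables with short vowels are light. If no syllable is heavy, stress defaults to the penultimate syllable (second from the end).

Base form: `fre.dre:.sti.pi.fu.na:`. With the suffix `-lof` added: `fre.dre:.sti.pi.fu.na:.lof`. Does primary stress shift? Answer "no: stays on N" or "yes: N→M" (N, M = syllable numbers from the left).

Base `fre.dre:.sti.pi.fu.na:` (6 syllables):
  Weights: 1 fre L, 2 dre: H, 3 sti L, 4 pi L, 5 fu L, 6 na: H.
  Heavy syllables in the domain: 2, 6. The leftmost is syllable 2 (dre:).
  → primary stress on syllable 2.
Suffixed `fre.dre:.sti.pi.fu.na:.lof` (7 syllables):
  Weights: 1 fre L, 2 dre: H, 3 sti L, 4 pi L, 5 fu L, 6 na: H, 7 lof L.
  Heavy syllables in the domain: 2, 6. The leftmost is syllable 2 (dre:).
  → primary stress on syllable 2.

no: stays on 2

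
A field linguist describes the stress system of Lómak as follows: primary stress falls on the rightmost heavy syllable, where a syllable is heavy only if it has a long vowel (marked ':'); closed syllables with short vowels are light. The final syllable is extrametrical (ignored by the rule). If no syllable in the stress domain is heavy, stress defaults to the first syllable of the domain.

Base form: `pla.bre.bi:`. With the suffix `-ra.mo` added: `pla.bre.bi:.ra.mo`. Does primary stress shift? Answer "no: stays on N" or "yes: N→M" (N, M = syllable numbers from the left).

Base `pla.bre.bi:` (3 syllables):
  The final syllable (3, bi:) is extrametrical; the stress domain is syllables 1–2.
  Weights: 1 pla L, 2 bre L.
  No heavy syllable in the domain; default to the first syllable of the domain = syllable 1.
  → primary stress on syllable 1.
Suffixed `pla.bre.bi:.ra.mo` (5 syllables):
  The final syllable (5, mo) is extrametrical; the stress domain is syllables 1–4.
  Weights: 1 pla L, 2 bre L, 3 bi: H, 4 ra L.
  Heavy syllables in the domain: 3. The rightmost is syllable 3 (bi:).
  → primary stress on syllable 3.

yes: 1→3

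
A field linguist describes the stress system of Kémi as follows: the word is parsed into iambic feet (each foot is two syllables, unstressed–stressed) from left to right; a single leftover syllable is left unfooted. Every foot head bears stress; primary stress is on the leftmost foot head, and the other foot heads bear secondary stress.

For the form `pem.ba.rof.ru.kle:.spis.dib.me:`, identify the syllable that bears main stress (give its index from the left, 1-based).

2

Parse left to right into iambic (σˈσ) feet: (pem.ˈba) (rof.ˈru) (kle:.ˈspis) (dib.ˈme:).
Foot heads (stressed positions): 2, 4, 6, 8.
End Rule Leftmost: primary stress on the leftmost head = syllable 2.
Primary stress: syllable 2 → pem.ˈba.rof.ru.kle:.spis.dib.me:.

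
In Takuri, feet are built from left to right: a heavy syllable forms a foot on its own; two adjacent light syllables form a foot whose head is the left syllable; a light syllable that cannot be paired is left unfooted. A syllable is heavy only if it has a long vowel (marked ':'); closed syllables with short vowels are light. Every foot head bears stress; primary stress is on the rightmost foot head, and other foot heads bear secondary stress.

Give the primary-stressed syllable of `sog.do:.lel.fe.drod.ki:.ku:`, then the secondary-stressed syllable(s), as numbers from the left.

primary 7, secondary 2, 3, 6

Weights: 1 sog L, 2 do: H, 3 lel L, 4 fe L, 5 drod L, 6 ki: H, 7 ku: H.
Parse left to right (heavy = foot alone; LL = one foot; stranded L unfooted): sog (ˈdo:) (ˈlel.fe) drod (ˈki:) (ˈku:).
Foot heads: 2, 3, 6, 7.
Primary stress on the rightmost head = syllable 7.
Secondary stress on 2, 3, 6: sog.ˌdo:.ˌlel.fe.drod.ˌki:.ˈku:.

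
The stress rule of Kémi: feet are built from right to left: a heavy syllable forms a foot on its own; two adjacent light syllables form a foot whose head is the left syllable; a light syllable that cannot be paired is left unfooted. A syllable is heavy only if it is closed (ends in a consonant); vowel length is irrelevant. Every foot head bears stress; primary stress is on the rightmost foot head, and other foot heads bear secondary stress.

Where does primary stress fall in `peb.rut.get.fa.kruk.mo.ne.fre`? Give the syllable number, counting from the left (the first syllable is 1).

Weights: 1 peb H, 2 rut H, 3 get H, 4 fa L, 5 kruk H, 6 mo L, 7 ne L, 8 fre L.
Parse right to left (heavy = foot alone; LL = one foot; stranded L unfooted): (ˈpeb) (ˈrut) (ˈget) fa (ˈkruk) mo (ˈne.fre).
Foot heads: 1, 2, 3, 5, 7.
Primary stress on the rightmost head = syllable 7.
Primary stress: syllable 7 → peb.rut.get.fa.kruk.mo.ˈne.fre.

7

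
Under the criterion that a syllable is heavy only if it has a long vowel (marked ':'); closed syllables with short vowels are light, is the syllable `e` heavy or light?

light

`e`: short vowel, open (no coda). Short vowel → light.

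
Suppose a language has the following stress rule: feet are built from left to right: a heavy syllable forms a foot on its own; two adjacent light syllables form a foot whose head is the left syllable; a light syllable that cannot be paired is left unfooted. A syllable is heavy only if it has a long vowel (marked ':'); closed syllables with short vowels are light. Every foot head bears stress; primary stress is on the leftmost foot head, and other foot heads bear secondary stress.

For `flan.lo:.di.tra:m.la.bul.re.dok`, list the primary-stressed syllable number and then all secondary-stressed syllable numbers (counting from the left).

primary 2, secondary 4, 5, 7

Weights: 1 flan L, 2 lo: H, 3 di L, 4 tra:m H, 5 la L, 6 bul L, 7 re L, 8 dok L.
Parse left to right (heavy = foot alone; LL = one foot; stranded L unfooted): flan (ˈlo:) di (ˈtra:m) (ˈla.bul) (ˈre.dok).
Foot heads: 2, 4, 5, 7.
Primary stress on the leftmost head = syllable 2.
Secondary stress on 4, 5, 7: flan.ˈlo:.di.ˌtra:m.ˌla.bul.ˌre.dok.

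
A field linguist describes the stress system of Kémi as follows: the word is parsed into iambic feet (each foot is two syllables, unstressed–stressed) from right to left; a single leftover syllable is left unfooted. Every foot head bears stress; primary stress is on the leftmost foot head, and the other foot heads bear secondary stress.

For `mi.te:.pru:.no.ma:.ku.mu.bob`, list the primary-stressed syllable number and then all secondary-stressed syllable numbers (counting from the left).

Parse right to left into iambic (σˈσ) feet: (mi.ˈte:) (pru:.ˈno) (ma:.ˈku) (mu.ˈbob).
Foot heads (stressed positions): 2, 4, 6, 8.
End Rule Leftmost: primary stress on the leftmost head = syllable 2.
Secondary stress on 4, 6, 8: mi.ˈte:.pru:.ˌno.ma:.ˌku.mu.ˌbob.

primary 2, secondary 4, 6, 8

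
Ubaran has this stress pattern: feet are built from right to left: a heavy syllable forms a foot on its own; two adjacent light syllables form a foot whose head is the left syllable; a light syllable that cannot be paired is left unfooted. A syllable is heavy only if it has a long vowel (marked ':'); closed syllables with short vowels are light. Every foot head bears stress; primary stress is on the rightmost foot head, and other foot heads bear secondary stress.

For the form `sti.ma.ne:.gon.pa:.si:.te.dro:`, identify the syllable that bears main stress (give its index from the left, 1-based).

Weights: 1 sti L, 2 ma L, 3 ne: H, 4 gon L, 5 pa: H, 6 si: H, 7 te L, 8 dro: H.
Parse right to left (heavy = foot alone; LL = one foot; stranded L unfooted): (ˈsti.ma) (ˈne:) gon (ˈpa:) (ˈsi:) te (ˈdro:).
Foot heads: 1, 3, 5, 6, 8.
Primary stress on the rightmost head = syllable 8.
Primary stress: syllable 8 → sti.ma.ne:.gon.pa:.si:.te.ˈdro:.

8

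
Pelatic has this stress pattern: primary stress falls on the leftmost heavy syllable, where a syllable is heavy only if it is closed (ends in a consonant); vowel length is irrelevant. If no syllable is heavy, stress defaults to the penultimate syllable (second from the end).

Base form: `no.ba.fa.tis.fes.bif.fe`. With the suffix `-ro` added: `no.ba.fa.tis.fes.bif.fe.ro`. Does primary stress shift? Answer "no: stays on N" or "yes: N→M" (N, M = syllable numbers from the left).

no: stays on 4

Base `no.ba.fa.tis.fes.bif.fe` (7 syllables):
  Weights: 1 no L, 2 ba L, 3 fa L, 4 tis H, 5 fes H, 6 bif H, 7 fe L.
  Heavy syllables in the domain: 4, 5, 6. The leftmost is syllable 4 (tis).
  → primary stress on syllable 4.
Suffixed `no.ba.fa.tis.fes.bif.fe.ro` (8 syllables):
  Weights: 1 no L, 2 ba L, 3 fa L, 4 tis H, 5 fes H, 6 bif H, 7 fe L, 8 ro L.
  Heavy syllables in the domain: 4, 5, 6. The leftmost is syllable 4 (tis).
  → primary stress on syllable 4.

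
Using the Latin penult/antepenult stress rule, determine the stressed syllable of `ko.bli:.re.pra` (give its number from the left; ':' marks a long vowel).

Classical Latin: stress the penult if heavy (long vowel or closed), else the antepenult.
Weights: 2 bli: H, 3 re L, 4 pra L.
The penult (syllable 3, re) is light, so stress falls on the antepenult (syllable 2, bli:).
Stress on syllable 2: ko.ˈbli:.re.pra.

2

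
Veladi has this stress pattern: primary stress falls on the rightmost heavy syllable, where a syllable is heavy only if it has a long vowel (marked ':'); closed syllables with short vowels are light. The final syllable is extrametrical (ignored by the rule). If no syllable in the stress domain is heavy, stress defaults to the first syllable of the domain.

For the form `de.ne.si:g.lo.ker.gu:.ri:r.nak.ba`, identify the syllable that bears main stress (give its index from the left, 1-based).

The final syllable (9, ba) is extrametrical; the stress domain is syllables 1–8.
Weights: 1 de L, 2 ne L, 3 si:g H, 4 lo L, 5 ker L, 6 gu: H, 7 ri:r H, 8 nak L.
Heavy syllables in the domain: 3, 6, 7. The rightmost is syllable 7 (ri:r).
Primary stress: syllable 7 → de.ne.si:g.lo.ker.gu:.ˈri:r.nak.ba.

7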